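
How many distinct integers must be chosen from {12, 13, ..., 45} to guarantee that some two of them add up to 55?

Group the elements by complementary pair {x, 55−x}: {12,43}, {13,42}, {14,41}, …, giving 16 two-element pairs and 2 integers whose partner 55−x falls outside [12,45].
Pigeonhole: treating each of those 18 groups as a pigeonhole, one can pick one integer per group — 18 integers — with no two summing to 55.
The 19th integer lands in an occupied pair, forcing a sum of 55.

19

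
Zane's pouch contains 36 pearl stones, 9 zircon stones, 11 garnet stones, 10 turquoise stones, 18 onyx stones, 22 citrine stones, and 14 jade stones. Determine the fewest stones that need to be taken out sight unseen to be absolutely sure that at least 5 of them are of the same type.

29

By the pigeonhole principle, put each drawn stone into a box by type. The largest draw with every box below 5 takes min(count, 4) from each type.
Σ min(cᵢ, 4) = 4 + 4 + 4 + 4 + 4 + 4 + 4 = 28.
Draw number 28 + 1 = 29 must push one box to 5.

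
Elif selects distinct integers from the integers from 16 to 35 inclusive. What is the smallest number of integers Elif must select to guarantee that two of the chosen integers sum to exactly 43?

15

Two chosen integers sum to 43 exactly when both halves of some pair {x, 43−x} with 16 ≤ x ≤ 43−x ≤ 27 are chosen — 6 such pairs.
The remaining 8 elements (those with no distinct partner in range) can never complete a 43-sum, so the worst case takes all of them and one from each pair: 8 + 6 = 14.
The 15th integer has to be the second member of some pair, so 14 + 1 = 15.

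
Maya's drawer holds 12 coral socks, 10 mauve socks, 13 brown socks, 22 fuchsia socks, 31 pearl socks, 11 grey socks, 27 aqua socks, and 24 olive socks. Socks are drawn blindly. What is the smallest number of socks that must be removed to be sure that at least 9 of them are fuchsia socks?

137

In the worst case for collecting fuchsia socks, every non-fuchsia sock comes out first.
There are 12 + 10 + 13 + 31 + 11 + 27 + 24 = 128 non-fuchsia socks altogether.
After those, each further sock must be fuchsia, so 128 + 9 = 137 draws guarantee 9 fuchsia socks.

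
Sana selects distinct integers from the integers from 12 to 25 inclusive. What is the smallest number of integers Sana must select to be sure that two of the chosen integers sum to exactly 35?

9

A set avoiding the sum 35 can contain at most one of each pair {x, 35−x}, plus the 2 elements whose complement lies outside the range.
The integers 18, …, 25 (8 of them) are such a set: any two sum to at least 18+19 = 37 > 35.
Pigeonhole: any 9th integer completes one of the 6 pairs, so 9 choices force a sum of 35.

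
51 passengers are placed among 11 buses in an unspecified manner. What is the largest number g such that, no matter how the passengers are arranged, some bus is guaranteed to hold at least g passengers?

5

Pigeonhole: the 11 buses are the holes and the 51 passengers are the pigeons.
If every bus held at most 4 passengers, the total would be at most 11 × 4 = 44, which is less than 51.
So some bus holds at least ⌈51/11⌉ = 5 passengers.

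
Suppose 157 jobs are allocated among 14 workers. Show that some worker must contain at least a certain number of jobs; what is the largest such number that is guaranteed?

The 14 workers are the holes and the 157 jobs are the pigeons.
If every worker held at most 11 jobs, the total would be at most 14 × 11 = 154, which is less than 157.
So some worker holds at least ⌈157/14⌉ = 12 jobs.

12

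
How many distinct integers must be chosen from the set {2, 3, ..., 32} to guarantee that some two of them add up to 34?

Group the elements by complementary pair {x, 34−x}: {2,32}, {3,31}, {4,30}, …, giving 15 two-element pairs and the single value 17 (it cannot pair with itself since the integers are distinct).
By the pigeonhole principle, treating each of those 16 groups as a pigeonhole, one can pick one integer per group — 16 integers — with no two summing to 34.
The 17th integer lands in an occupied pair, forcing a sum of 34.

17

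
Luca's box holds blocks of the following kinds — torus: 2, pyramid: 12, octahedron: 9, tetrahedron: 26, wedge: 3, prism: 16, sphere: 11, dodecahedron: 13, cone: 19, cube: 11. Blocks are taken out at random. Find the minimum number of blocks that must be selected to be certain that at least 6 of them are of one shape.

46

An adversary could hand out at most 5 blocks per shape (torus, wedge run out sooner): 2 + 5 + 5 + 5 + 3 + 5 + 5 + 5 + 5 + 5 = 45 blocks and still no shape has 6.
By the pigeonhole principle, one more block lands in a shape already at 5, so 46 draws are enough and 45 are not.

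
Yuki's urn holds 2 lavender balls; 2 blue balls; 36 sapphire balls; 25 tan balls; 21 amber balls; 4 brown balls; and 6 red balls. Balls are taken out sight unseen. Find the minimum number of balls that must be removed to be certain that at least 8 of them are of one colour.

36

Put each drawn ball into a box by colour. The largest draw with every box below 8 takes min(count, 7) from each colour; colours with fewer than 7 contribute all they have.
Σ min(cᵢ, 7) = 2 + 2 + 7 + 7 + 7 + 4 + 6 = 35.
Draw number 35 + 1 = 36 must push one box to 8.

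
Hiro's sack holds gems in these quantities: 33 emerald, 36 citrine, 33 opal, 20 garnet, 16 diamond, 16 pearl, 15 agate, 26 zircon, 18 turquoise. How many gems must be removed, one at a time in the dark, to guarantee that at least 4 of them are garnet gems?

197

In the worst case for collecting garnet gems, every non-garnet gem comes out first.
There are 33 + 36 + 33 + 16 + 16 + 15 + 26 + 18 = 193 non-garnet gems altogether.
After those, each further gem must be garnet, so 193 + 4 = 197 draws guarantee 4 garnet gems.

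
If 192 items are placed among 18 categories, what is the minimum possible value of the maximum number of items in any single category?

By pigeonhole, the 18 categories are the holes and the 192 items are the pigeons.
If every category held at most 10 items, the total would be at most 18 × 10 = 180, which is less than 192.
So some category holds at least ⌈192/18⌉ = 11 items.

11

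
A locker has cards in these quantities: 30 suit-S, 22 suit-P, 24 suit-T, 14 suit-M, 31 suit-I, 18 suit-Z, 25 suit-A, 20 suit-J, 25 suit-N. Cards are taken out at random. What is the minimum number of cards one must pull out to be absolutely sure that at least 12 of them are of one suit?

100

An adversary could hand out at most 11 cards per suit: 11 + 11 + 11 + 11 + 11 + 11 + 11 + 11 + 11 = 99 cards and still no suit has 12.
Pigeonhole: one more card lands in a suit already at 11, so 100 draws are enough and 99 are not.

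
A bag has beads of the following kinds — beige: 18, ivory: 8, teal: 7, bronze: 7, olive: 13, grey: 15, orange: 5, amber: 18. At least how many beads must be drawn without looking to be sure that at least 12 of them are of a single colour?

By pigeonhole, put each drawn bead into a box by colour. The largest draw with every box below 12 takes min(count, 11) from each colour; colours with fewer than 11 contribute all they have.
Σ min(cᵢ, 11) = 11 + 8 + 7 + 7 + 11 + 11 + 5 + 11 = 71.
Draw number 71 + 1 = 72 must push one box to 12.

72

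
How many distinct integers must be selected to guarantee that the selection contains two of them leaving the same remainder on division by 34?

35

By the pigeonhole principle, the 34 residue classes mod 34 are the pigeonholes.
With 34 integers one could put 1 in each residue class and have no class reach 2.
The 35th integer pushes some class to 2, so 34·1 + 1 = 35.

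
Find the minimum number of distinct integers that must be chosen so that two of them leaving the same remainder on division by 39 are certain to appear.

Pigeonhole: the 39 residue classes mod 39 are the pigeonholes.
With 39 integers one could put 1 in each residue class and have no class reach 2.
The 40th integer pushes some class to 2, so 39·1 + 1 = 40.

40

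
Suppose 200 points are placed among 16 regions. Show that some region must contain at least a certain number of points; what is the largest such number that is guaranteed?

The 16 regions are the holes and the 200 points are the pigeons.
If every region held at most 12 points, the total would be at most 16 × 12 = 192, which is less than 200.
So some region holds at least ⌈200/16⌉ = 13 points.

13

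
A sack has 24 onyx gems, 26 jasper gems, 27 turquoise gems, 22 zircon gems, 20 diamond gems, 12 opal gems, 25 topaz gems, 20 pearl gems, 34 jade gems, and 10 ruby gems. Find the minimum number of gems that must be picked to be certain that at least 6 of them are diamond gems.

In the worst case for collecting diamond gems, every non-diamond gem comes out first.
There are 24 + 26 + 27 + 22 + 12 + 25 + 20 + 34 + 10 = 200 non-diamond gems altogether.
After those, each further gem must be diamond, so 200 + 6 = 206 draws guarantee 6 diamond gems.

206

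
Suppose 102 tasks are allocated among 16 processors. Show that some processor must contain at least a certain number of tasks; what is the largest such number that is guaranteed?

7

Pigeonhole: the 16 processors are the holes and the 102 tasks are the pigeons.
If every processor held at most 6 tasks, the total would be at most 16 × 6 = 96, which is less than 102.
So some processor holds at least ⌈102/16⌉ = 7 tasks.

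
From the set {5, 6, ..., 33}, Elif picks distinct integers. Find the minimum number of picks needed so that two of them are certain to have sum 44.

19

A set avoiding the sum 44 can contain at most one of each pair {x, 44−x}, plus the 7 elements whose complement lies outside the range or equal to its own complement.
The integers 5, …, 22 (18 of them) are such a set: any two sum to at least 5+6 = 11 and at most 21+22 = 43 < 44.
By the pigeonhole principle, any 19th integer completes one of the 11 pairs, so 19 choices force a sum of 44.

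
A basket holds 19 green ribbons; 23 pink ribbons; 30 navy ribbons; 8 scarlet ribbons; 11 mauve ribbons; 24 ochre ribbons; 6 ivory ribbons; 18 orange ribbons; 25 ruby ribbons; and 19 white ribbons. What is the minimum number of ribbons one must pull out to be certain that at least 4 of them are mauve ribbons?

In the worst case for collecting mauve ribbons, every non-mauve ribbon comes out first.
There are 19 + 23 + 30 + 8 + 24 + 6 + 18 + 25 + 19 = 172 non-mauve ribbons altogether.
After those, each further ribbon must be mauve, so 172 + 4 = 176 draws guarantee 4 mauve ribbons.

176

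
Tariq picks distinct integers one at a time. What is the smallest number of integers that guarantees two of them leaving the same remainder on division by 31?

By the pigeonhole principle, the 31 residue classes mod 31 are the pigeonholes.
With 31 integers one could put 1 in each residue class and have no class reach 2.
The 32nd integer pushes some class to 2, so 31·1 + 1 = 32.

32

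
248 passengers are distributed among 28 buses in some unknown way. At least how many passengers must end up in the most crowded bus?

9

Pigeonhole: the 28 buses are the holes and the 248 passengers are the pigeons.
If every bus held at most 8 passengers, the total would be at most 28 × 8 = 224, which is less than 248.
So some bus holds at least ⌈248/28⌉ = 9 passengers.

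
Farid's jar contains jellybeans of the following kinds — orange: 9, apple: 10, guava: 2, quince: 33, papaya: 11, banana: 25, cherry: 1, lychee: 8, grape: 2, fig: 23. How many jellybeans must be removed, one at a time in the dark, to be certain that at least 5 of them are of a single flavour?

By the pigeonhole principle, put each drawn jellybean into a box by flavour. The largest draw with every box below 5 takes min(count, 4) from each flavour; flavours with fewer than 4 contribute all they have.
Σ min(cᵢ, 4) = 4 + 4 + 2 + 4 + 4 + 4 + 1 + 4 + 2 + 4 = 33.
Draw number 33 + 1 = 34 must push one box to 5.

34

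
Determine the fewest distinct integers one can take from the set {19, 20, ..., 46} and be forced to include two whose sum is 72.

19

A set avoiding the sum 72 can contain at most one of each pair {x, 72−x}, plus the 8 elements whose complement lies outside the range or equal to its own complement.
The integers 19, …, 36 (18 of them) are such a set: any two sum to at least 19+20 = 39 and at most 35+36 = 71 < 72.
Any 19th integer completes one of the 10 pairs, so 19 choices force a sum of 72.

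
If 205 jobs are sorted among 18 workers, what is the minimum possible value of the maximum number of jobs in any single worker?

12

The 18 workers are the holes and the 205 jobs are the pigeons.
If every worker held at most 11 jobs, the total would be at most 18 × 11 = 198, which is less than 205.
So some worker holds at least ⌈205/18⌉ = 12 jobs.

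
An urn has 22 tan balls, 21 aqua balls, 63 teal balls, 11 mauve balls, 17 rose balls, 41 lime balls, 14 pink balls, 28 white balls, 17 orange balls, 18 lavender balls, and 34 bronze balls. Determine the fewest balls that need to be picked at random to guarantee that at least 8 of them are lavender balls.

In the worst case for collecting lavender balls, every non-lavender ball comes out first.
There are 22 + 21 + 63 + 11 + 17 + 41 + 14 + 28 + 17 + 34 = 268 non-lavender balls altogether.
After those, each further ball must be lavender, so 268 + 8 = 276 draws guarantee 8 lavender balls.

276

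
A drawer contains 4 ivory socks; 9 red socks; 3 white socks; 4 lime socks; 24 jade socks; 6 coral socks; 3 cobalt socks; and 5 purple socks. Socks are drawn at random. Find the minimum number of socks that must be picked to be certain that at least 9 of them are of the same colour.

Pigeonhole: the 8 colours are the holes; the socks drawn are the pigeons.
To avoid 9 of any one colour, the worst case takes at most 8 of each colour, or every sock of a colour that has fewer than 8.
That gives 4 + 8 + 3 + 4 + 8 + 6 + 3 + 5 = 41 socks with no colour reaching 9.
The next sock forces some colour to 9, so 41 + 1 = 42.

42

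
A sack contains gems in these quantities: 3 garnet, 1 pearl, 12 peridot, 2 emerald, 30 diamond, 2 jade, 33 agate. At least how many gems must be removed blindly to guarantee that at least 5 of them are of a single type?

21

An adversary could hand out at most 4 gems per type (4 types run out sooner): 3 + 1 + 4 + 2 + 4 + 2 + 4 = 20 gems and still no type has 5.
One more gem lands in a type already at 4, so 21 draws are enough and 20 are not.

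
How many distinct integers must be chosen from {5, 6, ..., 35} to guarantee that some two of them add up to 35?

A set avoiding the sum 35 can contain at most one of each pair {x, 35−x}, plus the 5 elements whose complement lies outside the range.
The integers 18, …, 35 (18 of them) are such a set: any two sum to at least 18+19 = 37 > 35.
By pigeonhole, any 19th integer completes one of the 13 pairs, so 19 choices force a sum of 35.

19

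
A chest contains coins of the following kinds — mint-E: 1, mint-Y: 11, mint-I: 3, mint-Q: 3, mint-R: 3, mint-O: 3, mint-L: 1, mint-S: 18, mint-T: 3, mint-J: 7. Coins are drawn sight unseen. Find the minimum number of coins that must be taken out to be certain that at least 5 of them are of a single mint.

An adversary could hand out at most 4 coins per mint (7 mints run out sooner): 1 + 4 + 3 + 3 + 3 + 3 + 1 + 4 + 3 + 4 = 29 coins and still no mint has 5.
One more coin lands in a mint already at 4, so 30 draws are enough and 29 are not.

30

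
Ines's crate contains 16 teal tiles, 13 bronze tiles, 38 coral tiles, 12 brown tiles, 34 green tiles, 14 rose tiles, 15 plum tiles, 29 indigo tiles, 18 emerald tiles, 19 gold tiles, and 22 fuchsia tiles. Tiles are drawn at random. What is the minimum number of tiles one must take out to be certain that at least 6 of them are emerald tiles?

218

In the worst case for collecting emerald tiles, every non-emerald tile comes out first.
There are 16 + 13 + 38 + 12 + 34 + 14 + 15 + 29 + 19 + 22 = 212 non-emerald tiles altogether.
After those, each further tile must be emerald, so 212 + 6 = 218 draws guarantee 6 emerald tiles.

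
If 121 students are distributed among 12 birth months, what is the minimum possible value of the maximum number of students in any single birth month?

11

By pigeonhole, the 12 birth months are the holes and the 121 students are the pigeons.
If every birth month held at most 10 students, the total would be at most 12 × 10 = 120, which is less than 121.
So some birth month holds at least ⌈121/12⌉ = 11 students.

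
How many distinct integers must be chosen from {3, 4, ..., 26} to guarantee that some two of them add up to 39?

18

Two chosen integers sum to 39 exactly when both halves of some pair {x, 39−x} with 13 ≤ x ≤ 39−x ≤ 26 are chosen — 7 such pairs.
The remaining 10 elements (those with no distinct partner in range) can never complete a 39-sum, so the worst case takes all of them and one from each pair: 10 + 7 = 17.
The 18th integer has to be the second member of some pair, so 17 + 1 = 18.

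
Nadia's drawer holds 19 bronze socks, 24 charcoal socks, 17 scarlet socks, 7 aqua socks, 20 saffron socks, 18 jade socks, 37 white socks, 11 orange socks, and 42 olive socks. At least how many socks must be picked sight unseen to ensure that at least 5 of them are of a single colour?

37

Pigeonhole: the 9 colours are the holes; the socks drawn are the pigeons.
To avoid 5 of any one colour, the worst case takes at most 4 of each colour.
That gives 4 + 4 + 4 + 4 + 4 + 4 + 4 + 4 + 4 = 36 socks with no colour reaching 5.
The next sock forces some colour to 5, so 36 + 1 = 37.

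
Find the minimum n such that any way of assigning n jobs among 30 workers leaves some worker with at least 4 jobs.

With 90 jobs one could put exactly 3 in each of the 30 workers, and no worker would reach 4.
By the pigeonhole principle, one more job must land in a worker that already has 3, giving it 4.
So 30 × 3 + 1 = 91 jobs are required.

91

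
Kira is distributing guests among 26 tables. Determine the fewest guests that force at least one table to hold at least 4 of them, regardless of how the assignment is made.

With 78 guests one could put exactly 3 in each of the 26 tables, and no table would reach 4.
One more guest must land in a table that already has 3, giving it 4.
So 26 × 3 + 1 = 79 guests are required.

79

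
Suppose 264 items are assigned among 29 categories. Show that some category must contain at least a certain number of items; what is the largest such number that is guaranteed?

10

The 29 categories are the holes and the 264 items are the pigeons.
If every category held at most 9 items, the total would be at most 29 × 9 = 261, which is less than 264.
So some category holds at least ⌈264/29⌉ = 10 items.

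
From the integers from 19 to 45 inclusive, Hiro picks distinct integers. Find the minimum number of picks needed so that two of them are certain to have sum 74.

Group the elements by complementary pair {x, 74−x}: {29,45}, {30,44}, {31,43}, …, giving 8 two-element pairs; the single value 37 (it cannot pair with itself since the integers are distinct); and 10 integers whose partner 74−x falls outside [19,45].
Treating each of those 19 groups as a pigeonhole, one can pick one integer per group — 19 integers — with no two summing to 74.
The 20th integer lands in an occupied pair, forcing a sum of 74.

20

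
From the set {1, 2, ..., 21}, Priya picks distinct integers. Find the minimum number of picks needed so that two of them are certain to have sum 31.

16

A set avoiding the sum 31 can contain at most one of each pair {x, 31−x}, plus the 9 elements whose complement lies outside the range.
The integers 1, …, 15 (15 of them) are such a set: any two sum to at least 1+2 = 3 and at most 14+15 = 29 < 31.
Any 16th integer completes one of the 6 pairs, so 16 choices force a sum of 31.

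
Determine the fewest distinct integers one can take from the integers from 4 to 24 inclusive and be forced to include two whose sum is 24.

14

A set avoiding the sum 24 can contain at most one of each pair {x, 24−x}, plus the 5 elements whose complement lies outside the range or equal to its own complement.
The integers 12, …, 24 (13 of them) are such a set: any two sum to at least 12+13 = 25 > 24.
Any 14th integer completes one of the 8 pairs, so 14 choices force a sum of 24.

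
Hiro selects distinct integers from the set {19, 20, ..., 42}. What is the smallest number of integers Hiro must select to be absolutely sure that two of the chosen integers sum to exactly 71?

18

Two chosen integers sum to 71 exactly when both halves of some pair {x, 71−x} with 29 ≤ x ≤ 71−x ≤ 42 are chosen — 7 such pairs.
The remaining 10 elements (those with no distinct partner in range) can never complete a 71-sum, so the worst case takes all of them and one from each pair: 10 + 7 = 17.
By the pigeonhole principle, the 18th integer has to be the second member of some pair, so 17 + 1 = 18.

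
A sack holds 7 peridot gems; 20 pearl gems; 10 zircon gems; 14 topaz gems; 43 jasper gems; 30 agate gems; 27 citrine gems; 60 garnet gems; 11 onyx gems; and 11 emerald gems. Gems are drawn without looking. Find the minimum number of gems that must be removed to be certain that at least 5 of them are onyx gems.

In the worst case for collecting onyx gems, every non-onyx gem comes out first.
There are 7 + 20 + 10 + 14 + 43 + 30 + 27 + 60 + 11 = 222 non-onyx gems altogether.
After those, each further gem must be onyx, so 222 + 5 = 227 draws guarantee 5 onyx gems.

227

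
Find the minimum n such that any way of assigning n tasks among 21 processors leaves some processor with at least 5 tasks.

With 84 tasks one could put exactly 4 in each of the 21 processors, and no processor would reach 5.
By the pigeonhole principle, one more task must land in a processor that already has 4, giving it 5.
So 21 × 4 + 1 = 85 tasks are required.

85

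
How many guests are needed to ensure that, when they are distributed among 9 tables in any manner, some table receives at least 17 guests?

145

With 144 guests one could put exactly 16 in each of the 9 tables, and no table would reach 17.
One more guest must land in a table that already has 16, giving it 17.
So 9 × 16 + 1 = 145 guests are required.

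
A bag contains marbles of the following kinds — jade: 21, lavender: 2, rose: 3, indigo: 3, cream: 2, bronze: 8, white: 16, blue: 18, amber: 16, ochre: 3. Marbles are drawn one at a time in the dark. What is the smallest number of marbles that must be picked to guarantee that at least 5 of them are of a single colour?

34

By pigeonhole, the 10 colours are the holes; the marbles drawn are the pigeons.
To avoid 5 of any one colour, the worst case takes at most 4 of each colour, or every marble of a colour that has fewer than 4.
That gives 4 + 2 + 3 + 3 + 2 + 4 + 4 + 4 + 4 + 3 = 33 marbles with no colour reaching 5.
The next marble forces some colour to 5, so 33 + 1 = 34.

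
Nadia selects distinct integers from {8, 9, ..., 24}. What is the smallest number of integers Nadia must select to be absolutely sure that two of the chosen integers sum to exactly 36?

Two chosen integers sum to 36 exactly when both halves of some pair {x, 36−x} with 12 ≤ x ≤ 36−x ≤ 24 are chosen — 6 such pairs.
The remaining 5 elements (those with no distinct partner in range) can never complete a 36-sum, so the worst case takes all of them and one from each pair: 5 + 6 = 11.
Pigeonhole: the 12th integer has to be the second member of some pair, so 11 + 1 = 12.

12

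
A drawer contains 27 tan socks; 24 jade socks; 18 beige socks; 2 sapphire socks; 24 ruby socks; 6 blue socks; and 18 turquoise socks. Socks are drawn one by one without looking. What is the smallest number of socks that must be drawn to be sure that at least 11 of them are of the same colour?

59

Pigeonhole: put each drawn sock into a box by colour. The largest draw with every box below 11 takes min(count, 10) from each colour; colours with fewer than 10 contribute all they have.
Σ min(cᵢ, 10) = 10 + 10 + 10 + 2 + 10 + 6 + 10 = 58.
Draw number 58 + 1 = 59 must push one box to 11.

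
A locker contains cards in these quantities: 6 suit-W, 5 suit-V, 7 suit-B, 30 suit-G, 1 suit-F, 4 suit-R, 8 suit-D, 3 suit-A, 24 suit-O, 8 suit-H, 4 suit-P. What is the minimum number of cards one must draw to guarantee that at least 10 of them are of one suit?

Put each drawn card into a box by suit. The largest draw with every box below 10 takes min(count, 9) from each suit; suits with fewer than 9 contribute all they have.
Σ min(cᵢ, 9) = 6 + 5 + 7 + 9 + 1 + 4 + 8 + 3 + 9 + 8 + 4 = 64.
Draw number 64 + 1 = 65 must push one box to 10.

65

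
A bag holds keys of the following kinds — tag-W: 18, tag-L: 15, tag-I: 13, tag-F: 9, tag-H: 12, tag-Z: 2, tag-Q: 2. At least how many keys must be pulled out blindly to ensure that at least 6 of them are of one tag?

An adversary could hand out at most 5 keys per tag (tag-Z, tag-Q run out sooner): 5 + 5 + 5 + 5 + 5 + 2 + 2 = 29 keys and still no tag has 6.
Pigeonhole: one more key lands in a tag already at 5, so 30 draws are enough and 29 are not.

30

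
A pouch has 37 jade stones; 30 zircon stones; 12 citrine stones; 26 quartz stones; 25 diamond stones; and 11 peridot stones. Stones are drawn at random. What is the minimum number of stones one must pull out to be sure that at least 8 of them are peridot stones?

In the worst case for collecting peridot stones, every non-peridot stone comes out first.
There are 37 + 30 + 12 + 26 + 25 = 130 non-peridot stones altogether.
After those, each further stone must be peridot, so 130 + 8 = 138 draws guarantee 8 peridot stones.

138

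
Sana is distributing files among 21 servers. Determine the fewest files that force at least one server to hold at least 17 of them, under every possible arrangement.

With 336 files one could put exactly 16 in each of the 21 servers, and no server would reach 17.
Pigeonhole: one more file must land in a server that already has 16, giving it 17.
So 21 × 16 + 1 = 337 files are required.

337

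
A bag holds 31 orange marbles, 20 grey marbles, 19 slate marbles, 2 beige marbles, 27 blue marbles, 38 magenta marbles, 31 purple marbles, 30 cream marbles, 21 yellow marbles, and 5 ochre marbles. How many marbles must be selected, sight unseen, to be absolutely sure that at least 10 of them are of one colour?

80

An adversary could hand out at most 9 marbles per colour (beige, ochre run out sooner): 9 + 9 + 9 + 2 + 9 + 9 + 9 + 9 + 9 + 5 = 79 marbles and still no colour has 10.
One more marble lands in a colour already at 9, so 80 draws are enough and 79 are not.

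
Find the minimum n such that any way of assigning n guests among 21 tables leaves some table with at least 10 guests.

With 189 guests one could put exactly 9 in each of the 21 tables, and no table would reach 10.
Pigeonhole: one more guest must land in a table that already has 9, giving it 10.
So 21 × 9 + 1 = 190 guests are required.

190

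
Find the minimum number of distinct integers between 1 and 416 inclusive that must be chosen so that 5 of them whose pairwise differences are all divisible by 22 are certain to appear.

89

Integers whose pairwise differences are multiples of 22 are exactly those sharing a remainder mod 22. The 22 residue classes mod 22 are the pigeonholes.
With 88 integers one could put 4 in each residue class and have no class reach 5.
The 89th integer pushes some class to 5, so 22·4 + 1 = 89.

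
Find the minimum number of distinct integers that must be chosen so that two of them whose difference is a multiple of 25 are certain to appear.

Integers whose pairwise differences are multiples of 25 are exactly those sharing a remainder mod 25. The 25 residue classes mod 25 are the pigeonholes.
With 25 integers one could put 1 in each residue class and have no class reach 2.
The 26th integer pushes some class to 2, so 25·1 + 1 = 26.

26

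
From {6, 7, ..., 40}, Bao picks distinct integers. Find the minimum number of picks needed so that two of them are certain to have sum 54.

A set avoiding the sum 54 can contain at most one of each pair {x, 54−x}, plus the 9 elements whose complement lies outside the range or equal to its own complement.
The integers 6, …, 27 (22 of them) are such a set: any two sum to at least 6+7 = 13 and at most 26+27 = 53 < 54.
By pigeonhole, any 23rd integer completes one of the 13 pairs, so 23 choices force a sum of 54.

23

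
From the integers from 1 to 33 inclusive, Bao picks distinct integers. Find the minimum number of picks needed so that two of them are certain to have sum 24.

23

A set avoiding the sum 24 can contain at most one of each pair {x, 24−x}, plus the 11 elements whose complement lies outside the range or equal to its own complement.
The integers 12, …, 33 (22 of them) are such a set: any two sum to at least 12+13 = 25 > 24.
By the pigeonhole principle, any 23rd integer completes one of the 11 pairs, so 23 choices force a sum of 24.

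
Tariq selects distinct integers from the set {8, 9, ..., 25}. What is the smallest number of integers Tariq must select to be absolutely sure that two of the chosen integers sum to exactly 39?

Group the elements by complementary pair {x, 39−x}: {14,25}, {15,24}, {16,23}, …, giving 6 two-element pairs and 6 integers whose partner 39−x falls outside [8,25].
By pigeonhole, treating each of those 12 groups as a pigeonhole, one can pick one integer per group — 12 integers — with no two summing to 39.
The 13th integer lands in an occupied pair, forcing a sum of 39.

13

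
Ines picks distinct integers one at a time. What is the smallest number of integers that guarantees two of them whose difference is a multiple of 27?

Integers whose pairwise differences are multiples of 27 are exactly those sharing a remainder mod 27. Pigeonhole: the 27 residue classes mod 27 are the pigeonholes.
With 27 integers one could put 1 in each residue class and have no class reach 2.
The 28th integer pushes some class to 2, so 27·1 + 1 = 28.

28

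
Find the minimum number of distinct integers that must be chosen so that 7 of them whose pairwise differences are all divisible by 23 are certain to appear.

Integers whose pairwise differences are multiples of 23 are exactly those sharing a remainder mod 23. By the pigeonhole principle, the 23 residue classes mod 23 are the pigeonholes.
With 138 integers one could put 6 in each residue class and have no class reach 7.
The 139th integer pushes some class to 7, so 23·6 + 1 = 139.

139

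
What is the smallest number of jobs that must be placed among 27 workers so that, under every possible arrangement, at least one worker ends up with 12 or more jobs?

298

With 297 jobs one could put exactly 11 in each of the 27 workers, and no worker would reach 12.
By pigeonhole, one more job must land in a worker that already has 11, giving it 12.
So 27 × 11 + 1 = 298 jobs are required.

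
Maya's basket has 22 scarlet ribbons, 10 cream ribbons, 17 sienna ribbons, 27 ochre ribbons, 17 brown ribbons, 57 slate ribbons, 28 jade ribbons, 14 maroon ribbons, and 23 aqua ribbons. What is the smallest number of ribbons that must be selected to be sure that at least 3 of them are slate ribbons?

161

In the worst case for collecting slate ribbons, every non-slate ribbon comes out first.
There are 22 + 10 + 17 + 27 + 17 + 28 + 14 + 23 = 158 non-slate ribbons altogether.
After those, each further ribbon must be slate, so 158 + 3 = 161 draws guarantee 3 slate ribbons.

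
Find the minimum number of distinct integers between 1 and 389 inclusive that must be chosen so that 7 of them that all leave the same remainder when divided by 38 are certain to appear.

229

By pigeonhole, the 38 residue classes mod 38 are the pigeonholes.
With 228 integers one could put 6 in each residue class and have no class reach 7.
The 229th integer pushes some class to 7, so 38·6 + 1 = 229.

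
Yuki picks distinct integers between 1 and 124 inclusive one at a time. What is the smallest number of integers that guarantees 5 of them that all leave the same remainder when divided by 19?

77

Pigeonhole: the 19 residue classes mod 19 are the pigeonholes.
With 76 integers one could put 4 in each residue class and have no class reach 5.
The 77th integer pushes some class to 5, so 19·4 + 1 = 77.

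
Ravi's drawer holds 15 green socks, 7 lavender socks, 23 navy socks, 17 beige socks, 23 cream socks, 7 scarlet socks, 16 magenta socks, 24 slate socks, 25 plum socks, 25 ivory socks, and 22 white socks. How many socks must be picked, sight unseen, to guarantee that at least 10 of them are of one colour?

An adversary could hand out at most 9 socks per colour (lavender, scarlet run out sooner): 9 + 7 + 9 + 9 + 9 + 7 + 9 + 9 + 9 + 9 + 9 = 95 socks and still no colour has 10.
One more sock lands in a colour already at 9, so 96 draws are enough and 95 are not.

96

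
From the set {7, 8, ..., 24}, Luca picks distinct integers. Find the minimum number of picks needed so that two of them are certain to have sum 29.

11

Two chosen integers sum to 29 exactly when both halves of some pair {x, 29−x} with 7 ≤ x ≤ 29−x ≤ 22 are chosen — 8 such pairs.
The remaining 2 elements (those with no distinct partner in range) can never complete a 29-sum, so the worst case takes all of them and one from each pair: 2 + 8 = 10.
By the pigeonhole principle, the 11th integer has to be the second member of some pair, so 10 + 1 = 11.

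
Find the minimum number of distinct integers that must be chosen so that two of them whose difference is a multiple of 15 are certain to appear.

Integers whose pairwise differences are multiples of 15 are exactly those sharing a remainder mod 15. The 15 residue classes mod 15 are the pigeonholes.
With 15 integers one could put 1 in each residue class and have no class reach 2.
The 16th integer pushes some class to 2, so 15·1 + 1 = 16.

16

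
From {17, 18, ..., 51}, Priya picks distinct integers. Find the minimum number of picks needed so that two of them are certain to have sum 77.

23

Group the elements by complementary pair {x, 77−x}: {26,51}, {27,50}, {28,49}, …, giving 13 two-element pairs and 9 integers whose partner 77−x falls outside [17,51].
Treating each of those 22 groups as a pigeonhole, one can pick one integer per group — 22 integers — with no two summing to 77.
The 23rd integer lands in an occupied pair, forcing a sum of 77.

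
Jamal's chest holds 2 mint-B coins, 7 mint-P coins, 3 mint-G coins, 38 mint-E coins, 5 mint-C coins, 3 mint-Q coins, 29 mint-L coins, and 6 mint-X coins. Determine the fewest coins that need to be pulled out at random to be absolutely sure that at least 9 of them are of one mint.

43

An adversary could hand out at most 8 coins per mint (6 mints run out sooner): 2 + 7 + 3 + 8 + 5 + 3 + 8 + 6 = 42 coins and still no mint has 9.
One more coin lands in a mint already at 8, so 43 draws are enough and 42 are not.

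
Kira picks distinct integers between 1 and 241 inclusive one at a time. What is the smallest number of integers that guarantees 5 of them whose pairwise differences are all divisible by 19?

77

Integers whose pairwise differences are multiples of 19 are exactly those sharing a remainder mod 19. The 19 residue classes mod 19 are the pigeonholes.
With 76 integers one could put 4 in each residue class and have no class reach 5.
The 77th integer pushes some class to 5, so 19·4 + 1 = 77.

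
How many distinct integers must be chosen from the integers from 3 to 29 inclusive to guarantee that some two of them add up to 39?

18

Two chosen integers sum to 39 exactly when both halves of some pair {x, 39−x} with 10 ≤ x ≤ 39−x ≤ 29 are chosen — 10 such pairs.
The remaining 7 elements (those with no distinct partner in range) can never complete a 39-sum, so the worst case takes all of them and one from each pair: 7 + 10 = 17.
The 18th integer has to be the second member of some pair, so 17 + 1 = 18.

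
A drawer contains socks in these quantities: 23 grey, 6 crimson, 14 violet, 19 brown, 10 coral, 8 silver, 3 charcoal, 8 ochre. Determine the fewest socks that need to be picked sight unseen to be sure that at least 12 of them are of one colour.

An adversary could hand out at most 11 socks per colour (5 colours run out sooner): 11 + 6 + 11 + 11 + 10 + 8 + 3 + 8 = 68 socks and still no colour has 12.
By the pigeonhole principle, one more sock lands in a colour already at 11, so 69 draws are enough and 68 are not.

69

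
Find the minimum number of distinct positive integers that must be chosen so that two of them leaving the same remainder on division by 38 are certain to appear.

The 38 residue classes mod 38 are the pigeonholes.
With 38 integers one could put 1 in each residue class and have no class reach 2.
The 39th integer pushes some class to 2, so 38·1 + 1 = 39.

39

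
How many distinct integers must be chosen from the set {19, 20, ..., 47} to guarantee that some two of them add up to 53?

22

Two chosen integers sum to 53 exactly when both halves of some pair {x, 53−x} with 19 ≤ x ≤ 53−x ≤ 34 are chosen — 8 such pairs.
The remaining 13 elements (those with no distinct partner in range) can never complete a 53-sum, so the worst case takes all of them and one from each pair: 13 + 8 = 21.
By the pigeonhole principle, the 22nd integer has to be the second member of some pair, so 21 + 1 = 22.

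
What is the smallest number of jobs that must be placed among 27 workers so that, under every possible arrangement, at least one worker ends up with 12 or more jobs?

With 297 jobs one could put exactly 11 in each of the 27 workers, and no worker would reach 12.
By pigeonhole, one more job must land in a worker that already has 11, giving it 12.
So 27 × 11 + 1 = 298 jobs are required.

298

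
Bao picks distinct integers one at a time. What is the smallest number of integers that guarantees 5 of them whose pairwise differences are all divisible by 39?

Integers whose pairwise differences are multiples of 39 are exactly those sharing a remainder mod 39. The 39 residue classes mod 39 are the pigeonholes.
With 156 integers one could put 4 in each residue class and have no class reach 5.
The 157th integer pushes some class to 5, so 39·4 + 1 = 157.

157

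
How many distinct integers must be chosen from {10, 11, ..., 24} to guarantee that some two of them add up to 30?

11

Two chosen integers sum to 30 exactly when both halves of some pair {x, 30−x} with 10 ≤ x ≤ 30−x ≤ 20 are chosen — 5 such pairs.
The remaining 5 elements (those with no distinct partner in range) can never complete a 30-sum, so the worst case takes all of them and one from each pair: 5 + 5 = 10.
The 11th integer has to be the second member of some pair, so 10 + 1 = 11.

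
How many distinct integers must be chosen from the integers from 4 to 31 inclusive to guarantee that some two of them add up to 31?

17

Group the elements by complementary pair {x, 31−x}: {4,27}, {5,26}, {6,25}, …, giving 12 two-element pairs and 4 integers whose partner 31−x falls outside [4,31].
Treating each of those 16 groups as a pigeonhole, one can pick one integer per group — 16 integers — with no two summing to 31.
The 17th integer lands in an occupied pair, forcing a sum of 31.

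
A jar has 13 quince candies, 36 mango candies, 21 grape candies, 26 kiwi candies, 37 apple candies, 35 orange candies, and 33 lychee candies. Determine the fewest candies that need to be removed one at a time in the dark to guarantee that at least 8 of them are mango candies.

173

In the worst case for collecting mango candies, every non-mango candy comes out first.
There are 13 + 21 + 26 + 37 + 35 + 33 = 165 non-mango candies altogether.
After those, each further candy must be mango, so 165 + 8 = 173 draws guarantee 8 mango candies.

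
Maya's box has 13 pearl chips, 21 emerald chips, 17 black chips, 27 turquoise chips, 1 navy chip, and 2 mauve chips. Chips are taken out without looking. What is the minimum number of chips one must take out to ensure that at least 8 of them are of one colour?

By the pigeonhole principle, the 6 colours are the holes; the chips drawn are the pigeons.
To avoid 8 of any one colour, the worst case takes at most 7 of each colour, or every chip of a colour that has fewer than 7.
That gives 7 + 7 + 7 + 7 + 1 + 2 = 31 chips with no colour reaching 8.
The next chip forces some colour to 8, so 31 + 1 = 32.

32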